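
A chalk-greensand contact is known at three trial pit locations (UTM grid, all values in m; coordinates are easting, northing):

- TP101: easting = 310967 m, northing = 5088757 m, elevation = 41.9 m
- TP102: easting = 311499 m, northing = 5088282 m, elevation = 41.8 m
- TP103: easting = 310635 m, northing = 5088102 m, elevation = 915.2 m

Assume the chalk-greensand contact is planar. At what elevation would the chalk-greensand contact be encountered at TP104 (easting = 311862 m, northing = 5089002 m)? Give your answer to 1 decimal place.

Two edge vectors: TP101→TP102 = (532, -475, -0.1), TP101→TP103 = (-332, -655, 873.3).
Normal n = (TP101→TP102) × (TP101→TP103) = (-414883, -464562.4, -506160).
So ∂z/∂easting = −n_x/n_z = −0.819667694 and ∂z/∂northing = −n_y/n_z = −0.917817291.
Intercept c from TP101: 41.9 + 254889.60 + 4670549.16 = 4925480.67.
At (311862, 5089002): z = −255623.2 − 4670774.0 + 4925480.67 = -916.6 m.

-916.6 m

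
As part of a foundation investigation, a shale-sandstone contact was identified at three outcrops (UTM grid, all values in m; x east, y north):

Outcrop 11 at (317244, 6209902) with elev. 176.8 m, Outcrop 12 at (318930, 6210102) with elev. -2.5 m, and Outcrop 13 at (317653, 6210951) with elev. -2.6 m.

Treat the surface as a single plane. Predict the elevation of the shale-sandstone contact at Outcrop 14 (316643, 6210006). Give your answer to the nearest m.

217 m

Let the plane be z = a·x + b·y + c.
Outcrop 12−Outcrop 11: 1686a + 200b = −179.3;  Outcrop 13−Outcrop 11: 409a + 1049b = −179.4.
Solving gives a = −0.09023265, b = −0.13583875.
Then c = 176.8 − a·317244 − b·6209902 = 872347.87.
At (316643, 6210006): z = −28571.5 − 843559.4 + 872347.87 = 216.9 m.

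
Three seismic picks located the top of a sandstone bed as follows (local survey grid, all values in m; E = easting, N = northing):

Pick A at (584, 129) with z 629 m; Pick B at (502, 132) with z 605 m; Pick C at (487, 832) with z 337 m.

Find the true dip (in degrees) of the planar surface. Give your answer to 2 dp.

25.12°

Two edge vectors: Pick A→Pick B = (-82, 3, -24), Pick A→Pick C = (-97, 703, -292).
Normal n = (Pick A→Pick B) × (Pick A→Pick C) = (15996, -21616, -57355).
So ∂z/∂E = −n_x/n_z = 0.27889 and ∂z/∂N = −n_y/n_z = −0.37688.
Gradient magnitude |∇z| = √(a² + b²) = √(0.07778 + 0.14204) = 0.46885.
True dip = arctan(0.46885) = 25.12°, dipping toward NW (azimuth ≈ 323°).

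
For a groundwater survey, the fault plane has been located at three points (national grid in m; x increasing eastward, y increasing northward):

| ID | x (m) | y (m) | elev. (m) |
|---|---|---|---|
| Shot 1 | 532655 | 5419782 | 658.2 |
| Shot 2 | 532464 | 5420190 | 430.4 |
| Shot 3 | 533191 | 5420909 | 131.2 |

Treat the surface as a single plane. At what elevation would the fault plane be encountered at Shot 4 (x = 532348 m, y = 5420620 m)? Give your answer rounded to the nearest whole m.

Let the plane be z = a·x + b·y + c.
Shot 2−Shot 1: −191a + 408b = −227.8;  Shot 3−Shot 1: 536a + 1127b = −527.
Solving gives a = 0.09612877, b = −0.51333187.
Then c = 658.2 − a·532655 − b·5419782 = 2731601.58.
At (532348, 5420620): z = 51174.0 − 2782577.0 + 2731601.58 = 198.5 m.

199 m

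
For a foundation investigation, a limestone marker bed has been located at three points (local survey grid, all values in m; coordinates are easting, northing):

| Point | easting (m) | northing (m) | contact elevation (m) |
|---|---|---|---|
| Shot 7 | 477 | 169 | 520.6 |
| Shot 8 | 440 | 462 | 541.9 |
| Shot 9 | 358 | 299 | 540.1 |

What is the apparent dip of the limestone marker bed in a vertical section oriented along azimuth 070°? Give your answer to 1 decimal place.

Two edge vectors: Shot 7→Shot 8 = (-37, 293, 21.3), Shot 7→Shot 9 = (-119, 130, 19.5).
Normal n = (Shot 7→Shot 8) × (Shot 7→Shot 9) = (2944.5, -1813.2, 30057).
So ∂z/∂easting = −n_x/n_z = −0.09796 and ∂z/∂northing = −n_y/n_z = 0.06033.
Unit vector along 070° is (sin 70°, cos 70°) = (0.9397, 0.3420).
Slope in that direction = a·(0.9397) + b·(0.3420) = −0.07142.
Apparent dip = arctan|0.07142| = 4.1° (true dip is 6.6°, so apparent ≤ true as expected).

4.1°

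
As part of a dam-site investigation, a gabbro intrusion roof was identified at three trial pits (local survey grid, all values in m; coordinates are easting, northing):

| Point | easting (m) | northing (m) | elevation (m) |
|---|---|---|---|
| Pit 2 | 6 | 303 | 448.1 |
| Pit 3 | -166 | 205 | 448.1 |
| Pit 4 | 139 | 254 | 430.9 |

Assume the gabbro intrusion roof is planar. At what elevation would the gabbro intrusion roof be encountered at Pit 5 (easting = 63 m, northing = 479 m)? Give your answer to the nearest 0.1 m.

467.9 m

Let the plane be z = a·easting + b·northing + c.
Pit 3−Pit 2: −172a − 98b = 0;  Pit 4−Pit 2: 133a − 49b = −17.2.
Solving gives a = −0.07854, b = 0.13784.
Then c = 448.1 − a·6 − b·303 = 406.80.
At (63, 479): z = −4.9 + 66.0 + 406.80 = 467.9 m.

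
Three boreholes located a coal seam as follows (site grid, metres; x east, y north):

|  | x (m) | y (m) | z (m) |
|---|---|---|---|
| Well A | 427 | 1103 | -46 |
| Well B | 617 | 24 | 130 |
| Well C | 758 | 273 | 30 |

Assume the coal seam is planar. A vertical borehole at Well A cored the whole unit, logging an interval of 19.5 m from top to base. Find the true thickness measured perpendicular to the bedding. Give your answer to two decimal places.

Let the plane be z = a·x + b·y + c.
Well B−Well A: 190a − 1079b = 176;  Well C−Well A: 331a − 830b = 76.
Solving gives a = −0.32127, b = −0.21969.
|∇z| = √(a²+b²) = 0.38920, so dip δ = arctan(0.38920) = 21.27°.
True thickness = vertical thickness × cos δ = 19.5 × cos 21.27° = 18.17 m.

18.17 m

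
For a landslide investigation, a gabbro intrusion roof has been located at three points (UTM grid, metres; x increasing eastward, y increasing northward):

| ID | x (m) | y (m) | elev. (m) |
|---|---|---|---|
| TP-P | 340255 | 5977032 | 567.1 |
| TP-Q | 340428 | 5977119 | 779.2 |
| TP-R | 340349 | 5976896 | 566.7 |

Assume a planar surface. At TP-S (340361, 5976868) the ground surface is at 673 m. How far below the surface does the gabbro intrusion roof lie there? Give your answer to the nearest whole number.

113 m

Two edge vectors: TP-P→TP-Q = (173, 87, 212.1), TP-P→TP-R = (94, -136, -0.4).
Normal n = (TP-P→TP-Q) × (TP-P→TP-R) = (28810.8, 20006.6, -31706).
So ∂z/∂x = −n_x/n_z = 0.90868605 and ∂z/∂y = −n_y/n_z = 0.63100360.
Intercept c from TP-P: 567.1 − 309184.97 − 3771528.68 = −4080146.56.
At (340361, 5976868): z_contact = 309281.3 + 3771425.2 − 4080146.56 = 559.9 m.
Depth below ground = 673 − 559.9 = 113 m.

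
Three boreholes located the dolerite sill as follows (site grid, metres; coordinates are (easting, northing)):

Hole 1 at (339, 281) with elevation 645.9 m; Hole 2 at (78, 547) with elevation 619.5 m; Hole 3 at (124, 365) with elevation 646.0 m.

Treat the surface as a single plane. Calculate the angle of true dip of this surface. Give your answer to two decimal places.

9.86°

Let the plane be z = a·E + b·N + c.
Hole 2−Hole 1: −261a + 266b = −26.4;  Hole 3−Hole 1: −215a + 84b = 0.1.
Solving gives a = −0.06364, b = −0.16169.
Gradient magnitude |∇z| = √(a² + b²) = √(0.00405 + 0.02614) = 0.17376.
True dip = arctan(0.17376) = 9.86°, dipping toward NNE (azimuth ≈ 021°).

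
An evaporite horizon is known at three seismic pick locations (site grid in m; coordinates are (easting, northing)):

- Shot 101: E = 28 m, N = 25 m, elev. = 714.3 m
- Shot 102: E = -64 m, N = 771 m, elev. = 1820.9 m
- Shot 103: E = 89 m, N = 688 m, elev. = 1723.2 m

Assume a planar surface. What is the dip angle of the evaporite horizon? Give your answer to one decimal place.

56.6°

Let the plane be z = a·E + b·N + c.
Shot 102−Shot 101: −92a + 746b = 1106.6;  Shot 103−Shot 101: 61a + 663b = 1008.9.
Solving gives a = 0.17806, b = 1.50534.
Gradient magnitude |∇z| = √(a² + b²) = √(0.03170 + 2.26604) = 1.51583.
True dip = arctan(1.51583) = 56.6°, dipping toward S (azimuth ≈ 187°).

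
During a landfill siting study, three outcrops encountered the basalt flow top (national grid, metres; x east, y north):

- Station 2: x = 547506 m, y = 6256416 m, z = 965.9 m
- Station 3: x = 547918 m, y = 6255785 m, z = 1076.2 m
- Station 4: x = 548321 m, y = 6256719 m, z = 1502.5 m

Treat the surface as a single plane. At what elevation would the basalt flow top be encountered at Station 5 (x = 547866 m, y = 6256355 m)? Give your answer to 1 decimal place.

1162.9 m

Two edge vectors: Station 2→Station 3 = (412, -631, 110.3), Station 2→Station 4 = (815, 303, 536.6).
Normal n = (Station 2→Station 3) × (Station 2→Station 4) = (-372015.5, -131184.7, 639101).
So ∂z/∂x = −n_x/n_z = 0.582091876 and ∂z/∂y = −n_y/n_z = 0.205264426.
Intercept c from Station 2: 965.9 − 318698.79 − 1284219.64 = −1601952.53.
At (547866, 6256355): z = 318908.3 + 1284207.1 − 1601952.53 = 1162.9 m.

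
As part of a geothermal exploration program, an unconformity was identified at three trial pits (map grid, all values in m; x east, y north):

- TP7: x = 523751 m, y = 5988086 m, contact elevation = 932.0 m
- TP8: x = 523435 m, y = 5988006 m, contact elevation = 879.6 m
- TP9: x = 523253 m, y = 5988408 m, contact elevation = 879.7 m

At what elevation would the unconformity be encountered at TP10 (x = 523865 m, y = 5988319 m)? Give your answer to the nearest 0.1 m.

964.7 m

Two edge vectors: TP7→TP8 = (-316, -80, -52.4), TP7→TP9 = (-498, 322, -52.3).
Normal n = (TP7→TP8) × (TP7→TP9) = (21056.8, 9568.4, -141592).
So ∂z/∂x = −n_x/n_z = 0.148714617 and ∂z/∂y = −n_y/n_z = 0.067577264.
Intercept c from TP7: 932 − 77889.43 − 404658.47 = −481615.90.
At (523865, 5988319): z = 77906.4 + 404674.2 − 481615.90 = 964.7 m.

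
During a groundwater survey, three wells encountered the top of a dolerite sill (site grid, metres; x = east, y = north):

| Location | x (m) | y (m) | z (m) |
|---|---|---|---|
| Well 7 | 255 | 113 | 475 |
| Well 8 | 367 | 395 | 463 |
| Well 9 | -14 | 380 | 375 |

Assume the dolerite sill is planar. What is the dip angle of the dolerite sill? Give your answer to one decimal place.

Two edge vectors: Well 7→Well 8 = (112, 282, -12), Well 7→Well 9 = (-269, 267, -100).
Normal n = (Well 7→Well 8) × (Well 7→Well 9) = (-24996, 14428, 105762).
So ∂z/∂x = −n_x/n_z = 0.23634 and ∂z/∂y = −n_y/n_z = −0.13642.
Gradient magnitude |∇z| = √(a² + b²) = √(0.05586 + 0.01861) = 0.27289.
True dip = arctan(0.27289) = 15.3°, dipping toward WNW (azimuth ≈ 300°).

15.3°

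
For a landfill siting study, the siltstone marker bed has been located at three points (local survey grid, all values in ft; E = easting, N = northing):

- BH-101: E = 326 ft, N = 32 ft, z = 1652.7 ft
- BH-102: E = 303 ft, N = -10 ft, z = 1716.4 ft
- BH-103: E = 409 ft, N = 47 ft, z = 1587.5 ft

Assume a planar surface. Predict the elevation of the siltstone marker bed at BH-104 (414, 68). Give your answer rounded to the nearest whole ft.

1559 ft

Two edge vectors: BH-101→BH-102 = (-23, -42, 63.7), BH-101→BH-103 = (83, 15, -65.2).
Normal n = (BH-101→BH-102) × (BH-101→BH-103) = (1782.9, 3787.5, 3141).
So ∂z/∂E = −n_x/n_z = −0.56762 and ∂z/∂N = −n_y/n_z = −1.20583.
Intercept c from BH-101: 1652.7 + 185.04 + 38.59 = 1876.33.
At (414, 68): z = −235.0 − 82.0 + 1876.33 = 1559.3 ft.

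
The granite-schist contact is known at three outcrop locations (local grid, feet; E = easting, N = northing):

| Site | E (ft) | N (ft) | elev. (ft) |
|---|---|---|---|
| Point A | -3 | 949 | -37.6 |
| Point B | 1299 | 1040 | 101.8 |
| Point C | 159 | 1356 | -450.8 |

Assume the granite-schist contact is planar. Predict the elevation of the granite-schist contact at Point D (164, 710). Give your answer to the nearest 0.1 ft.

Two edge vectors: Point A→Point B = (1302, 91, 139.4), Point A→Point C = (162, 407, -413.2).
Normal n = (Point A→Point B) × (Point A→Point C) = (-94337, 560569.2, 515172).
So ∂z/∂E = −n_x/n_z = 0.183117 and ∂z/∂N = −n_y/n_z = −1.088120.
Intercept c from Point A: -37.6 + 0.55 + 1032.63 = 995.58.
At (164, 710): z = 30.0 − 772.6 + 995.58 = 253.0 ft.

253.0 ft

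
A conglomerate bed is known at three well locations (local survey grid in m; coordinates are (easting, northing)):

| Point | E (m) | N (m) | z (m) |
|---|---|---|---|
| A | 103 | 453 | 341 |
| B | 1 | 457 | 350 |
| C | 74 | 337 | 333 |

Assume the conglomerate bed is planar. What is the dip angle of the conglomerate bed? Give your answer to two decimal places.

7.05°

Let the plane be z = a·E + b·N + c.
B−A: −102a + 4b = 9;  C−A: −29a − 116b = −8.
Solving gives a = −0.08470, b = 0.09014.
Gradient magnitude |∇z| = √(a² + b²) = √(0.00717 + 0.00813) = 0.12369.
True dip = arctan(0.12369) = 7.05°, dipping toward SE (azimuth ≈ 137°).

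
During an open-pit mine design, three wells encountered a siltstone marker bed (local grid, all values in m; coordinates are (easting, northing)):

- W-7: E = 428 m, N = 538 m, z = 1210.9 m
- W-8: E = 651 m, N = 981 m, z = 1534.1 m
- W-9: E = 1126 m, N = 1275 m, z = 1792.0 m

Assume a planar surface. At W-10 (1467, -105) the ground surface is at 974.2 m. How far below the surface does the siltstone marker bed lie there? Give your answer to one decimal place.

Let the plane be z = a·E + b·N + c.
W-8−W-7: 223a + 443b = 323.2;  W-9−W-7: 698a + 737b = 581.1.
Solving gives a = 0.132739, b = 0.662752.
Then c = 1210.9 − a·428 − b·538 = 797.53.
At (1467, -105): z_contact = 194.73 − 69.59 + 797.53 = 922.67 m.
Depth below ground = 974.2 − 922.67 = 51.5 m.

51.5 m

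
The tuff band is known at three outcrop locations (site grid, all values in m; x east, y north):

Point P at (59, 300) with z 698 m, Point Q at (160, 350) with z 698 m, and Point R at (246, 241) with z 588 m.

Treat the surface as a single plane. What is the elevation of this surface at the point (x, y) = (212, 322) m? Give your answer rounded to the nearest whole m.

659 m

Two edge vectors: Point P→Point Q = (101, 50, 0), Point P→Point R = (187, -59, -110).
Normal n = (Point P→Point Q) × (Point P→Point R) = (-5500, 11110, -15309).
So ∂z/∂x = −n_x/n_z = −0.35927 and ∂z/∂y = −n_y/n_z = 0.72572.
Intercept c from Point P: 698 + 21.20 − 217.72 = 501.48.
At (212, 322): z = −76.2 + 233.7 + 501.48 = 659.0 m.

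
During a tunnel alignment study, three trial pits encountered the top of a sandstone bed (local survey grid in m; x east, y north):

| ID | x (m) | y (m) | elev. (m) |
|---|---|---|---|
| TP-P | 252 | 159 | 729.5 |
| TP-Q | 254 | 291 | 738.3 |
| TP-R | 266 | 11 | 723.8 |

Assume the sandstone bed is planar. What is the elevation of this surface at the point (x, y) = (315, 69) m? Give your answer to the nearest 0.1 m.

Two edge vectors: TP-P→TP-Q = (2, 132, 8.8), TP-P→TP-R = (14, -148, -5.7).
Normal n = (TP-P→TP-Q) × (TP-P→TP-R) = (550, 134.6, -2144).
So ∂z/∂x = −n_x/n_z = 0.25653 and ∂z/∂y = −n_y/n_z = 0.06278.
Intercept c from TP-P: 729.5 − 64.65 − 9.98 = 654.87.
At (315, 69): z = 80.8 + 4.3 + 654.87 = 740.0 m.

740.0 m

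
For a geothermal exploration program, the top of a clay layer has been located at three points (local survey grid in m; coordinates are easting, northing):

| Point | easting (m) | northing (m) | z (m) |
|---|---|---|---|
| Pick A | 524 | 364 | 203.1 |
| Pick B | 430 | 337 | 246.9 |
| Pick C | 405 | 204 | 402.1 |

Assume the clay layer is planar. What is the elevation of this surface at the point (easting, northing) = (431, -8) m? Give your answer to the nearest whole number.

640 m

Let the plane be z = a·easting + b·northing + c.
Pick B−Pick A: −94a − 27b = 43.8;  Pick C−Pick A: −119a − 160b = 199.
Solving gives a = −0.13824, b = −1.14093.
Then c = 203.1 − a·524 − b·364 = 690.84.
At (431, -8): z = −59.6 + 9.1 + 690.84 = 640.4 m.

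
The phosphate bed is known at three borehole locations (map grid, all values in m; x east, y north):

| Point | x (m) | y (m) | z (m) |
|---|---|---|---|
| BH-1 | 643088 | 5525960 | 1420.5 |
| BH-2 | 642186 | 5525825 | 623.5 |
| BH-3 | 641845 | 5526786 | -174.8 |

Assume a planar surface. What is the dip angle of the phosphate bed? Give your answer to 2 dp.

Two edge vectors: BH-1→BH-2 = (-902, -135, -797), BH-1→BH-3 = (-1243, 826, -1595.3).
Normal n = (BH-1→BH-2) × (BH-1→BH-3) = (873687.5, -448289.6, -912857).
So ∂z/∂x = −n_x/n_z = 0.95709 and ∂z/∂y = −n_y/n_z = −0.49108.
Gradient magnitude |∇z| = √(a² + b²) = √(0.91602 + 0.24116) = 1.07573.
True dip = arctan(1.07573) = 47.09°, dipping toward WNW (azimuth ≈ 297°).

47.09°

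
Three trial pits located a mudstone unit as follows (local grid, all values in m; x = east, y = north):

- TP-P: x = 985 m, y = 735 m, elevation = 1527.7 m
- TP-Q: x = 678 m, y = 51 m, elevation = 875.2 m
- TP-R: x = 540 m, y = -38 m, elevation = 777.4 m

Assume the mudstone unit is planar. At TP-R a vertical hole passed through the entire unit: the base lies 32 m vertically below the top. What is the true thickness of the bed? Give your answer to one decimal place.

23.7 m

Two edge vectors: TP-P→TP-Q = (-307, -684, -652.5), TP-P→TP-R = (-445, -773, -750.3).
Normal n = (TP-P→TP-Q) × (TP-P→TP-R) = (8822.7, 60020.4, -67069).
So ∂z/∂x = −n_x/n_z = 0.13155 and ∂z/∂y = −n_y/n_z = 0.89491.
|∇z| = √(a²+b²) = 0.90452, so dip δ = arctan(0.90452) = 42.13°.
True thickness = vertical thickness × cos δ = 32 × cos 42.13° = 23.7 m.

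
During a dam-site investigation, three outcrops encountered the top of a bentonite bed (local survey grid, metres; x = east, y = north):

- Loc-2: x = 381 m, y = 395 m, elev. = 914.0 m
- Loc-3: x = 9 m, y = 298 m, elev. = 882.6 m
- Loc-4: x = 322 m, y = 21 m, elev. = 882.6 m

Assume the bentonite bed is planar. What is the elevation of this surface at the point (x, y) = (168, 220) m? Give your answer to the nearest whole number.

Let the plane be z = a·x + b·y + c.
Loc-3−Loc-2: −372a − 97b = −31.4;  Loc-4−Loc-2: −59a − 374b = −31.4.
Solving gives a = 0.06520, b = 0.07367.
Then c = 914 − a·381 − b·395 = 860.06.
At (168, 220): z = 11.0 + 16.2 + 860.06 = 887.2 m.

887 m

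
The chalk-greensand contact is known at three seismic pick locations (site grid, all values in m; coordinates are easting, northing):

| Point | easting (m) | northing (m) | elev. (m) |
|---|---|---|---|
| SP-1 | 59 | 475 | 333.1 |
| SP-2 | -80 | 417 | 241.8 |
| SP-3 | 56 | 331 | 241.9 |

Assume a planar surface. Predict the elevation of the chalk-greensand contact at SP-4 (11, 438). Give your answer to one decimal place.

Let the plane be z = a·easting + b·northing + c.
SP-2−SP-1: −139a − 58b = −91.3;  SP-3−SP-1: −3a − 144b = −91.2.
Solving gives a = 0.39601, b = 0.62508.
Then c = 333.1 − a·59 − b·475 = 12.82.
At (11, 438): z = 4.4 + 273.8 + 12.82 = 291.0 m.

291.0 m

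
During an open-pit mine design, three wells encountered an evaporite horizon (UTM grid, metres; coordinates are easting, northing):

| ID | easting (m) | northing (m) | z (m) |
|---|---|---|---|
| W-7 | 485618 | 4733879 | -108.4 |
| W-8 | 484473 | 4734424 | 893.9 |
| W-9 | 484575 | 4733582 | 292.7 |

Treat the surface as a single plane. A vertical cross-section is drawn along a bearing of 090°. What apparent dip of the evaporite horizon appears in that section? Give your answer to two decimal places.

Let the plane be z = a·easting + b·northing + c.
W-8−W-7: −1145a + 545b = 1002.3;  W-9−W-7: −1043a − 297b = 401.1.
Solving gives a = −0.56828, b = 0.64517.
Unit vector along 090° is (sin 90°, cos 90°) = (1.0000, 0.0000).
Slope in that direction = a·(1.0000) + b·(0.0000) = −0.56828.
Apparent dip = arctan|0.56828| = 29.61° (true dip is 40.7°, so apparent ≤ true as expected).

29.61°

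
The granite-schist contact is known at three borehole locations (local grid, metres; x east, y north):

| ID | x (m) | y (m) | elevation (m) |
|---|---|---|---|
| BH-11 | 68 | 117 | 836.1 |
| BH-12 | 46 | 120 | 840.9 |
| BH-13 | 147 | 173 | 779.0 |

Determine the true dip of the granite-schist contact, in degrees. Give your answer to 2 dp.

Two edge vectors: BH-11→BH-12 = (-22, 3, 4.8), BH-11→BH-13 = (79, 56, -57.1).
Normal n = (BH-11→BH-12) × (BH-11→BH-13) = (-440.1, -877, -1469).
So ∂z/∂x = −n_x/n_z = −0.29959 and ∂z/∂y = −n_y/n_z = −0.59700.
Gradient magnitude |∇z| = √(a² + b²) = √(0.08976 + 0.35641) = 0.66796.
True dip = arctan(0.66796) = 33.74°, dipping toward NNE (azimuth ≈ 027°).

33.74°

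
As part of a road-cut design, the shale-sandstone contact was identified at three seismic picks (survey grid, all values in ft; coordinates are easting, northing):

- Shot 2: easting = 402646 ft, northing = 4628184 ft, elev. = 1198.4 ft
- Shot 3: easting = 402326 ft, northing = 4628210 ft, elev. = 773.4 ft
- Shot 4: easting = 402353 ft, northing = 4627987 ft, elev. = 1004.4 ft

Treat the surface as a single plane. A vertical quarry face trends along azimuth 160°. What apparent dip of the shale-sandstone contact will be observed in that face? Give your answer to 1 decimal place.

Let the plane be z = a·easting + b·northing + c.
Shot 3−Shot 2: −320a + 26b = −425;  Shot 4−Shot 2: −293a − 197b = −194.
Solving gives a = 1.25632, b = −0.88376.
Unit vector along 160° is (sin 160°, cos 160°) = (0.3420, -0.9397).
Slope in that direction = a·(0.3420) + b·(-0.9397) = 1.26015.
Apparent dip = arctan|1.26015| = 51.6° (true dip is 56.9°, so apparent ≤ true as expected).

51.6°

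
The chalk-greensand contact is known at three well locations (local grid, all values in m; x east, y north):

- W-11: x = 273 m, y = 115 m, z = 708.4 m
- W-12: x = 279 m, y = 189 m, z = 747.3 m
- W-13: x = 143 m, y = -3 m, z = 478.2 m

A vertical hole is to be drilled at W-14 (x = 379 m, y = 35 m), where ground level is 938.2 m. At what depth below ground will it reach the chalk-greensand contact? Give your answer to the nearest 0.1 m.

Two edge vectors: W-11→W-12 = (6, 74, 38.9), W-11→W-13 = (-130, -118, -230.2).
Normal n = (W-11→W-12) × (W-11→W-13) = (-12444.6, -3675.8, 8912).
So ∂z/∂x = −n_x/n_z = 1.39639 and ∂z/∂y = −n_y/n_z = 0.41246.
Intercept c from W-11: 708.4 − 381.21 − 47.43 = 279.75.
At (379, 35): z_contact = 529.23 + 14.44 + 279.75 = 823.42 m.
Depth below ground = 938.2 − 823.42 = 114.8 m.

114.8 m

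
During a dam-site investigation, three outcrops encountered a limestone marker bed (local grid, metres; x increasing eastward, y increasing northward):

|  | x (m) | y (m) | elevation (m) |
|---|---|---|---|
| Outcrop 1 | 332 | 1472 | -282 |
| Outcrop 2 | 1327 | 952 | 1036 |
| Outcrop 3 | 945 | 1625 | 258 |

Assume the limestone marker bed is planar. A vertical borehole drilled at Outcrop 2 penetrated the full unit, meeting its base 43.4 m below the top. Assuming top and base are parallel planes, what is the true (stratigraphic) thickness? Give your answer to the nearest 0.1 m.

28.1 m

Let the plane be z = a·x + b·y + c.
Outcrop 2−Outcrop 1: 995a − 520b = 1318;  Outcrop 3−Outcrop 1: 613a + 153b = 540.
Solving gives a = 1.02433, b = −0.57460.
|∇z| = √(a²+b²) = 1.17449, so dip δ = arctan(1.17449) = 49.59°.
True thickness = vertical thickness × cos δ = 43.4 × cos 49.59° = 28.1 m.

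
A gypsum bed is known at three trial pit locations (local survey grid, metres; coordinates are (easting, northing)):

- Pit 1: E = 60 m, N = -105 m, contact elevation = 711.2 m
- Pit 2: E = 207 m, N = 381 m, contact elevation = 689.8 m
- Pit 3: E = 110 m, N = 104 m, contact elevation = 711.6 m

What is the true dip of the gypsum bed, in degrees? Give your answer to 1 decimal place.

36.8°

Let the plane be z = a·E + b·N + c.
Pit 2−Pit 1: 147a + 486b = −21.4;  Pit 3−Pit 1: 50a + 209b = 0.4.
Solving gives a = −0.72661, b = 0.17574.
Gradient magnitude |∇z| = √(a² + b²) = √(0.52796 + 0.03089) = 0.74756.
True dip = arctan(0.74756) = 36.8°, dipping toward ESE (azimuth ≈ 104°).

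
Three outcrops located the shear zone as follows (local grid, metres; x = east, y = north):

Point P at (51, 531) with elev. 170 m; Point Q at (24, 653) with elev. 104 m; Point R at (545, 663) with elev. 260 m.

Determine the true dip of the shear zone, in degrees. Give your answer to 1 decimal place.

Let the plane be z = a·x + b·y + c.
Point Q−Point P: −27a + 122b = −66;  Point R−Point P: 494a + 132b = 90.
Solving gives a = 0.30850, b = −0.47271.
Gradient magnitude |∇z| = √(a² + b²) = √(0.09517 + 0.22345) = 0.56447.
True dip = arctan(0.56447) = 29.4°, dipping toward NNW (azimuth ≈ 327°).

29.4°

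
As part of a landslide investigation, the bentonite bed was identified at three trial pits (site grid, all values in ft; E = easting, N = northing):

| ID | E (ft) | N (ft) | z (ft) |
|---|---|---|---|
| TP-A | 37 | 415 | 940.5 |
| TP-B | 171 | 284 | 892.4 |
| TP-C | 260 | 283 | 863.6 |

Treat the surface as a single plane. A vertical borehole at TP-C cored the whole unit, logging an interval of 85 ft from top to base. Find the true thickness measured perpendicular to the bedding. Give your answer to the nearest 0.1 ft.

Two edge vectors: TP-A→TP-B = (134, -131, -48.1), TP-A→TP-C = (223, -132, -76.9).
Normal n = (TP-A→TP-B) × (TP-A→TP-C) = (3724.7, -421.7, 11525).
So ∂z/∂E = −n_x/n_z = −0.32318 and ∂z/∂N = −n_y/n_z = 0.03659.
|∇z| = √(a²+b²) = 0.32525, so dip δ = arctan(0.32525) = 18.02°.
True thickness = vertical thickness × cos δ = 85 × cos 18.02° = 80.8 ft.

80.8 ft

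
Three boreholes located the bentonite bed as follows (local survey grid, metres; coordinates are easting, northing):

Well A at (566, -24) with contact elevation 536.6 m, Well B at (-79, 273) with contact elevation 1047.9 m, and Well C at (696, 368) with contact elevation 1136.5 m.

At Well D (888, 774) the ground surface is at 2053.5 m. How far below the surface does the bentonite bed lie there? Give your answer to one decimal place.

Let the plane be z = a·easting + b·northing + c.
Well B−Well A: −645a + 297b = 511.3;  Well C−Well A: 130a + 392b = 599.9.
Solving gives a = −0.07637, b = 1.55569.
Then c = 536.6 − a·566 − b·-24 = 617.16.
At (888, 774): z_contact = −67.82 + 1204.10 + 617.16 = 1753.44 m.
Depth below ground = 2053.5 − 1753.44 = 300.1 m.

300.1 m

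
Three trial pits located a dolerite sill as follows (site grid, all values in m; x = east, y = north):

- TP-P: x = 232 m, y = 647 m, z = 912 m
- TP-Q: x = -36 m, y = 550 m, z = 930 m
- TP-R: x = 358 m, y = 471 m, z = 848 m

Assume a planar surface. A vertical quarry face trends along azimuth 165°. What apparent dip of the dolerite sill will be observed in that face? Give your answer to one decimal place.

Two edge vectors: TP-P→TP-Q = (-268, -97, 18), TP-P→TP-R = (126, -176, -64).
Normal n = (TP-P→TP-Q) × (TP-P→TP-R) = (9376, -14884, 59390).
So ∂z/∂x = −n_x/n_z = −0.15787 and ∂z/∂y = −n_y/n_z = 0.25061.
Unit vector along 165° is (sin 165°, cos 165°) = (0.2588, -0.9659).
Slope in that direction = a·(0.2588) + b·(-0.9659) = −0.28294.
Apparent dip = arctan|0.28294| = 15.8° (true dip is 16.5°, so apparent ≤ true as expected).

15.8°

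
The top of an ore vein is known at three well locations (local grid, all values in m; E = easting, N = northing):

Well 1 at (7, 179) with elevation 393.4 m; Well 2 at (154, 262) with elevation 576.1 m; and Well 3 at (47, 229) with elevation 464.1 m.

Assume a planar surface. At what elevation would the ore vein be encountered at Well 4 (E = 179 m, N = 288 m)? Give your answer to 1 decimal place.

616.3 m

Two edge vectors: Well 1→Well 2 = (147, 83, 182.7), Well 1→Well 3 = (40, 50, 70.7).
Normal n = (Well 1→Well 2) × (Well 1→Well 3) = (-3266.9, -3084.9, 4030).
So ∂z/∂E = −n_x/n_z = 0.81065 and ∂z/∂N = −n_y/n_z = 0.76548.
Intercept c from Well 1: 393.4 − 5.67 − 137.02 = 250.70.
At (179, 288): z = 145.1 + 220.5 + 250.70 = 616.3 m.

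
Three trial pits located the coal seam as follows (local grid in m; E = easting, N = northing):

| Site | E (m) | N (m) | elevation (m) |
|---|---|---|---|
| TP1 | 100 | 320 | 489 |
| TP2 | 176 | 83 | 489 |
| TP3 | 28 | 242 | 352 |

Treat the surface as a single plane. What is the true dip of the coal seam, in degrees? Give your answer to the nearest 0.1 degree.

56.0°

Let the plane be z = a·E + b·N + c.
TP2−TP1: 76a − 237b = 0;  TP3−TP1: −72a − 78b = −137.
Solving gives a = 1.41219, b = 0.45285.
Gradient magnitude |∇z| = √(a² + b²) = √(1.99427 + 0.20508) = 1.48302.
True dip = arctan(1.48302) = 56.0°, dipping toward WSW (azimuth ≈ 252°).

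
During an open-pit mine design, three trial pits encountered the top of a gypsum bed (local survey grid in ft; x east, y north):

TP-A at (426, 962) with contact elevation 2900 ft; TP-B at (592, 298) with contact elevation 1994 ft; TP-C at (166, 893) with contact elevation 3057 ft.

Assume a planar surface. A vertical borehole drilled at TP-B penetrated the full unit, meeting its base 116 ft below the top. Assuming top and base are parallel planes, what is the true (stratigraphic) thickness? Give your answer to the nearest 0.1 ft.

Let the plane be z = a·x + b·y + c.
TP-B−TP-A: 166a − 664b = −906;  TP-C−TP-A: −260a − 69b = 157.
Solving gives a = −0.90585, b = 1.13799.
|∇z| = √(a²+b²) = 1.45451, so dip δ = arctan(1.45451) = 55.49°.
True thickness = vertical thickness × cos δ = 116 × cos 55.49° = 65.7 ft.

65.7 ft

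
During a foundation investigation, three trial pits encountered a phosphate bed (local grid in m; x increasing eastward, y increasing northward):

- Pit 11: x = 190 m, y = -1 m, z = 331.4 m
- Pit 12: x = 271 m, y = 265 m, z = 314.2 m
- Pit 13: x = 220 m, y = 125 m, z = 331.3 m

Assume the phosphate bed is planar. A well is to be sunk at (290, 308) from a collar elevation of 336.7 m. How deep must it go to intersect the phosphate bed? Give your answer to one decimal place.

31.0 m

Two edge vectors: Pit 11→Pit 12 = (81, 266, -17.2), Pit 11→Pit 13 = (30, 126, -0.1).
Normal n = (Pit 11→Pit 12) × (Pit 11→Pit 13) = (2140.6, -507.9, 2226).
So ∂z/∂x = −n_x/n_z = −0.96164 and ∂z/∂y = −n_y/n_z = 0.22817.
Intercept c from Pit 11: 331.4 + 182.71 + 0.23 = 514.34.
At (290, 308): z_contact = −278.87 + 70.28 + 514.34 = 305.74 m.
Depth below ground = 336.7 − 305.74 = 31.0 m.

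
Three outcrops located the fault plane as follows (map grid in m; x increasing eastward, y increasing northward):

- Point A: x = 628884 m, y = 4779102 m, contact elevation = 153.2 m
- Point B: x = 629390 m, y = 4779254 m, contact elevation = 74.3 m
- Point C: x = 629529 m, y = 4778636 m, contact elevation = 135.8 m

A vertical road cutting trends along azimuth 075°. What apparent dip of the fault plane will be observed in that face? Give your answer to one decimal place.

8.3°

Two edge vectors: Point A→Point B = (506, 152, -78.9), Point A→Point C = (645, -466, -17.4).
Normal n = (Point A→Point B) × (Point A→Point C) = (-39412.2, -42086.1, -333836).
So ∂z/∂x = −n_x/n_z = −0.11806 and ∂z/∂y = −n_y/n_z = −0.12607.
Unit vector along 075° is (sin 75°, cos 75°) = (0.9659, 0.2588).
Slope in that direction = a·(0.9659) + b·(0.2588) = −0.14666.
Apparent dip = arctan|0.14666| = 8.3° (true dip is 9.8°, so apparent ≤ true as expected).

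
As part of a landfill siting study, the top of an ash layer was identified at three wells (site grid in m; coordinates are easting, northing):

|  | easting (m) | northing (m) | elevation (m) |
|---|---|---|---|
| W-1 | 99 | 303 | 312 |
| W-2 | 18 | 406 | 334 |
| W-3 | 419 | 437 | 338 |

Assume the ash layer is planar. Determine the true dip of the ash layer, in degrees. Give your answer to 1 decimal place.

Let the plane be z = a·easting + b·northing + c.
W-2−W-1: −81a + 103b = 22;  W-3−W-1: 320a + 134b = 26.
Solving gives a = −0.00616, b = 0.20875.
Gradient magnitude |∇z| = √(a² + b²) = √(0.00004 + 0.04357) = 0.20884.
True dip = arctan(0.20884) = 11.8°, dipping toward S (azimuth ≈ 178°).

11.8°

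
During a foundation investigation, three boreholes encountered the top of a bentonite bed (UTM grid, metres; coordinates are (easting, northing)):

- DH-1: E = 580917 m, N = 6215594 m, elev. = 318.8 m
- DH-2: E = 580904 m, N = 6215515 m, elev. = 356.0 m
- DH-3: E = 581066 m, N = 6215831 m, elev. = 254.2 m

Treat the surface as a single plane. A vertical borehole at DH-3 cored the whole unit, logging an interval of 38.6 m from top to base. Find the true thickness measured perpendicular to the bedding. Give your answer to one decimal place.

31.8 m

Two edge vectors: DH-1→DH-2 = (-13, -79, 37.2), DH-1→DH-3 = (149, 237, -64.6).
Normal n = (DH-1→DH-2) × (DH-1→DH-3) = (-3713, 4703, 8690).
So ∂z/∂E = −n_x/n_z = 0.42727 and ∂z/∂N = −n_y/n_z = −0.54120.
|∇z| = √(a²+b²) = 0.68953, so dip δ = arctan(0.68953) = 34.59°.
True thickness = vertical thickness × cos δ = 38.6 × cos 34.59° = 31.8 m.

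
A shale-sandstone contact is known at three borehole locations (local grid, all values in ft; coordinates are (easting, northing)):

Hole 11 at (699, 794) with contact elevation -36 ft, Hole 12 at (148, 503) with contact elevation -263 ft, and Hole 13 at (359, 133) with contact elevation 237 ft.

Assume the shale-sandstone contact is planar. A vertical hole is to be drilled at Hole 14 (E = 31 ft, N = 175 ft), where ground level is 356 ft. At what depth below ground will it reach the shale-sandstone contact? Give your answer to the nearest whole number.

439 ft

Two edge vectors: Hole 11→Hole 12 = (-551, -291, -227), Hole 11→Hole 13 = (-340, -661, 273).
Normal n = (Hole 11→Hole 12) × (Hole 11→Hole 13) = (-229490, 227603, 265271).
So ∂z/∂E = −n_x/n_z = 0.86512 and ∂z/∂N = −n_y/n_z = −0.85800.
Intercept c from Hole 11: -36 − 604.72 + 681.25 = 40.54.
At (31, 175): z_contact = 26.8 − 150.2 + 40.54 = -82.8 ft.
Depth below ground = 356 − (-82.8) = 439 ft.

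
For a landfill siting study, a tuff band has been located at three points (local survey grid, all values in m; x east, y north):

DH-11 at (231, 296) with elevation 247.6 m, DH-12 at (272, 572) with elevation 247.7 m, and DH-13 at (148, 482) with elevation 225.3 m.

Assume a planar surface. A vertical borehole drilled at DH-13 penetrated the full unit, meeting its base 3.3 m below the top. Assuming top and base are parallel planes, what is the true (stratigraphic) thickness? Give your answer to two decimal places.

3.23 m

Let the plane be z = a·x + b·y + c.
DH-12−DH-11: 41a + 276b = 0.1;  DH-13−DH-11: −83a + 186b = −22.3.
Solving gives a = 0.20218, b = −0.02967.
|∇z| = √(a²+b²) = 0.20435, so dip δ = arctan(0.20435) = 11.55°.
True thickness = vertical thickness × cos δ = 3.3 × cos 11.55° = 3.23 m.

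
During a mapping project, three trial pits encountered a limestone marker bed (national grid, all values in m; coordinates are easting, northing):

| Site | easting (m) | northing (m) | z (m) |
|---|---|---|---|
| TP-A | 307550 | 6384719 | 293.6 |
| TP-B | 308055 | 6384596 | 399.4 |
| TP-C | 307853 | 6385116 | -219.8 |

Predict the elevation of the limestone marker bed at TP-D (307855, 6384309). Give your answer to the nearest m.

769 m

Two edge vectors: TP-A→TP-B = (505, -123, 105.8), TP-A→TP-C = (303, 397, -513.4).
Normal n = (TP-A→TP-B) × (TP-A→TP-C) = (21145.6, 291324.4, 237754).
So ∂z/∂easting = −n_x/n_z = −0.08893899 and ∂z/∂northing = −n_y/n_z = −1.22531861.
Intercept c from TP-A: 293.6 + 27353.19 + 7823314.99 = 7850961.77.
At (307855, 6384309): z = −27380.3 − 7822812.6 + 7850961.77 = 768.9 m.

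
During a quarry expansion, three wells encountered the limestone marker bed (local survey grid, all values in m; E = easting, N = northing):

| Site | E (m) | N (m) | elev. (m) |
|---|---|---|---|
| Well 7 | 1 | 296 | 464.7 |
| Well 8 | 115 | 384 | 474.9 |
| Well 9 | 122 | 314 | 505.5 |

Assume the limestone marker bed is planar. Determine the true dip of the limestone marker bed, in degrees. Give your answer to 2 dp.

29.31°

Let the plane be z = a·E + b·N + c.
Well 8−Well 7: 114a + 88b = 10.2;  Well 9−Well 7: 121a + 18b = 40.8.
Solving gives a = 0.39632, b = −0.39751.
Gradient magnitude |∇z| = √(a² + b²) = √(0.15707 + 0.15801) = 0.56133.
True dip = arctan(0.56133) = 29.31°, dipping toward NW (azimuth ≈ 315°).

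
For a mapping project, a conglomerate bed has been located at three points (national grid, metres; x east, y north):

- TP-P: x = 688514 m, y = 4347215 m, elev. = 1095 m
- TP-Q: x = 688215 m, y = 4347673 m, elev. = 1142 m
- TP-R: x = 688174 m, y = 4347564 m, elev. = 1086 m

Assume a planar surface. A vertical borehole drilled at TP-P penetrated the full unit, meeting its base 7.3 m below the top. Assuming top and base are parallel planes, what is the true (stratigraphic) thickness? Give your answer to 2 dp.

Two edge vectors: TP-P→TP-Q = (-299, 458, 47), TP-P→TP-R = (-340, 349, -9).
Normal n = (TP-P→TP-Q) × (TP-P→TP-R) = (-20525, -18671, 51369).
So ∂z/∂x = −n_x/n_z = 0.39956 and ∂z/∂y = −n_y/n_z = 0.36347.
|∇z| = √(a²+b²) = 0.54015, so dip δ = arctan(0.54015) = 28.38°.
True thickness = vertical thickness × cos δ = 7.3 × cos 28.38° = 6.42 m.

6.42 m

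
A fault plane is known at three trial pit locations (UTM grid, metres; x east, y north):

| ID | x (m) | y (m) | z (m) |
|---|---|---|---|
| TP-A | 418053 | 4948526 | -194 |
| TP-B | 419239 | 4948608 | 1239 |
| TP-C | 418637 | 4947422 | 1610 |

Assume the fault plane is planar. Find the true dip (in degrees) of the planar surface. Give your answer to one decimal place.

Let the plane be z = a·x + b·y + c.
TP-B−TP-A: 1186a + 82b = 1433;  TP-C−TP-A: 584a − 1104b = 1804.
Solving gives a = 1.27462, b = −0.95980.
Gradient magnitude |∇z| = √(a² + b²) = √(1.62467 + 0.92122) = 1.59558.
True dip = arctan(1.59558) = 57.9°, dipping toward NW (azimuth ≈ 307°).

57.9°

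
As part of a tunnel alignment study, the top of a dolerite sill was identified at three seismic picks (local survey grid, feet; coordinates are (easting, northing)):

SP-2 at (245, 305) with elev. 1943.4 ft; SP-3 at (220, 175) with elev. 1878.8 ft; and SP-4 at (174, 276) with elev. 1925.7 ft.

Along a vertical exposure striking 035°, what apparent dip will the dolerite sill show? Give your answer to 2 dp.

Two edge vectors: SP-2→SP-3 = (-25, -130, -64.6), SP-2→SP-4 = (-71, -29, -17.7).
Normal n = (SP-2→SP-3) × (SP-2→SP-4) = (427.6, 4144.1, -8505).
So ∂z/∂E = −n_x/n_z = 0.05028 and ∂z/∂N = −n_y/n_z = 0.48725.
Unit vector along 035° is (sin 35°, cos 35°) = (0.5736, 0.8192).
Slope in that direction = a·(0.5736) + b·(0.8192) = 0.42797.
Apparent dip = arctan|0.42797| = 23.17° (true dip is 26.1°, so apparent ≤ true as expected).

23.17°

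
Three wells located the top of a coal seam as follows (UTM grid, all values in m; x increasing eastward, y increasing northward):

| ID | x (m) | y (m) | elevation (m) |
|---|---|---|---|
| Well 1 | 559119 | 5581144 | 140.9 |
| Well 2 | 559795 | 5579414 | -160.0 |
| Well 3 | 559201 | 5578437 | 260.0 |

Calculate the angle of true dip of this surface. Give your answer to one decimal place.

31.3°

Let the plane be z = a·x + b·y + c.
Well 2−Well 1: 676a − 1730b = −300.9;  Well 3−Well 1: 82a − 2707b = 119.1.
Solving gives a = −0.60458, b = −0.06231.
Gradient magnitude |∇z| = √(a² + b²) = √(0.36552 + 0.00388) = 0.60779.
True dip = arctan(0.60779) = 31.3°, dipping toward E (azimuth ≈ 084°).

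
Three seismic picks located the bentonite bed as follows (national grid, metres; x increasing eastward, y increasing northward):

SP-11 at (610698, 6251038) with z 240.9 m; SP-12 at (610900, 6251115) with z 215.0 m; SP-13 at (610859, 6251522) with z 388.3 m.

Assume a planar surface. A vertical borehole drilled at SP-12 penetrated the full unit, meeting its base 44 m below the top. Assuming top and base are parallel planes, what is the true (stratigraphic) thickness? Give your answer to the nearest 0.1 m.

39.6 m

Let the plane be z = a·x + b·y + c.
SP-12−SP-11: 202a + 77b = −25.9;  SP-13−SP-11: 161a + 484b = 147.4.
Solving gives a = −0.27978, b = 0.39761.
|∇z| = √(a²+b²) = 0.48618, so dip δ = arctan(0.48618) = 25.93°.
True thickness = vertical thickness × cos δ = 44 × cos 25.93° = 39.6 m.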